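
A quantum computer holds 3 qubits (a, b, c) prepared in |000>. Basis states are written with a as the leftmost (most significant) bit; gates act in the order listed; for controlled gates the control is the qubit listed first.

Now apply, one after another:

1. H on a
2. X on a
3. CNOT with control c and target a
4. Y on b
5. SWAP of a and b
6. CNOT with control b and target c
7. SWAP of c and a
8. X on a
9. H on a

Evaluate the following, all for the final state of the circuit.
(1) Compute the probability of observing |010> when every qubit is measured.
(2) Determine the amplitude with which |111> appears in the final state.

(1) The probability of measuring |010> is 0.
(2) The amplitude on |111> is I/2.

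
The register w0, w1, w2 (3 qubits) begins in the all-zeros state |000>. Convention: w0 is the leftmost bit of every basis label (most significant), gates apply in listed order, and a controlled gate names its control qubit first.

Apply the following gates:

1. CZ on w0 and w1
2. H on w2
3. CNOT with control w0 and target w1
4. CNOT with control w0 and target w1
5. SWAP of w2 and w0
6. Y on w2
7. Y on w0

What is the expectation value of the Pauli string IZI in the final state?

In the final state, IZI has expectation 1.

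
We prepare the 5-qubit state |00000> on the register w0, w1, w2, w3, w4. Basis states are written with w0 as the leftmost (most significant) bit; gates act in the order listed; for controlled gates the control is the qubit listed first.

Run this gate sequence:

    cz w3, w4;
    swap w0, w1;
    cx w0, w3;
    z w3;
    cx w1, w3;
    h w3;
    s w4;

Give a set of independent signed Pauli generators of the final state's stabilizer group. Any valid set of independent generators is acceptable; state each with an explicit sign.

The final state is stabilized by the group generated by +IIIXI, +ZIIII, +IZIII, +IIZII, +IIIIZ; other independent generating sets are equally valid.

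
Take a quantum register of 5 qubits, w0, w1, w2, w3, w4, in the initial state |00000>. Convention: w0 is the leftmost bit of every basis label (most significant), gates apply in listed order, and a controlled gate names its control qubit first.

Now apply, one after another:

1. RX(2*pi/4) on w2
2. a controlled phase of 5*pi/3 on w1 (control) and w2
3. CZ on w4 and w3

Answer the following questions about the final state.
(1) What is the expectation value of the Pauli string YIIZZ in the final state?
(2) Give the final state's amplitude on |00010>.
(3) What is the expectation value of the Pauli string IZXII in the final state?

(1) The observable YIIZZ averages to 0.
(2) The amplitude on |00010> is 0.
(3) In the final state, IZXII has expectation 0.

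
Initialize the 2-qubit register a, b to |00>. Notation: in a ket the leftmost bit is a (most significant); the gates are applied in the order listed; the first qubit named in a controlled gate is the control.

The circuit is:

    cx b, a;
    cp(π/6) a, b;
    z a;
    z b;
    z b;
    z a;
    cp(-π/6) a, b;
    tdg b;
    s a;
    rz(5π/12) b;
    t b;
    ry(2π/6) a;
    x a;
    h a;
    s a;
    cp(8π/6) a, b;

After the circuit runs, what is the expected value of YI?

The expectation value of YI is -1/2. Key observation: the block from step 2 through step 7 cancels to the identity and can be dropped.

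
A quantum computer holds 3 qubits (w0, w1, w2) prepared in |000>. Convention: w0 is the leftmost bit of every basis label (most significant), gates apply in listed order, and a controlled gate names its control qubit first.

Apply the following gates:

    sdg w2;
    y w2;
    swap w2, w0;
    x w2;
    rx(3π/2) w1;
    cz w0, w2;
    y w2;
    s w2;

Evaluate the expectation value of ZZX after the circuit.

In the final state, ZZX has expectation 0.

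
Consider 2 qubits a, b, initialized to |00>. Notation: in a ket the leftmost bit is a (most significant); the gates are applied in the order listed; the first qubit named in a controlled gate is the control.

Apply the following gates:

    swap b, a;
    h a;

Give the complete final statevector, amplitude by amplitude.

The final amplitudes are sqrt(2)/2 on |00>, 0 on |01>, sqrt(2)/2 on |10>, 0 on |11>.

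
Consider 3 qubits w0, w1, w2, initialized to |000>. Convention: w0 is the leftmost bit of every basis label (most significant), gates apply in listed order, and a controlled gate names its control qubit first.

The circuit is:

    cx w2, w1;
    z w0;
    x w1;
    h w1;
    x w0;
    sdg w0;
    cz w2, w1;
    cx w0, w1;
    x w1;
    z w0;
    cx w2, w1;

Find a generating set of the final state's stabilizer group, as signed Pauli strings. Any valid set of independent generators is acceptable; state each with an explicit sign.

The stabilizer group can be generated by -IXI, -ZII, +IIZ, among other valid generating sets.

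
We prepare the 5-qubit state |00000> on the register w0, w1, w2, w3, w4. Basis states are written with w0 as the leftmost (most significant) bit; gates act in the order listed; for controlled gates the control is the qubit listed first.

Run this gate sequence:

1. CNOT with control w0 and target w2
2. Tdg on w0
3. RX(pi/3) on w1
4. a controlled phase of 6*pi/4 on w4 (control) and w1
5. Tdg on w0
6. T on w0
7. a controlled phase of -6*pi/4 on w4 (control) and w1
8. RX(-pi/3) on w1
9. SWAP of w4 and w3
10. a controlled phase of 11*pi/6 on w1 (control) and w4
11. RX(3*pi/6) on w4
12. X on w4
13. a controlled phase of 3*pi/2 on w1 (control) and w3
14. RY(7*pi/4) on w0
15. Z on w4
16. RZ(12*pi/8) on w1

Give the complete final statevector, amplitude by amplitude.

After the circuit, the state carries amplitude -sqrt(2*sqrt(2) + 4)*exp(3*I*pi/4)/4 on |00000>, -sqrt(2*sqrt(2) + 4)*exp(I*pi/4)/4 on |00001>, sqrt(4 - 2*sqrt(2))*exp(3*I*pi/4)/4 on |10000>, sqrt(4 - 2*sqrt(2))*exp(I*pi/4)/4 on |10001>, and 0 on every other basis state.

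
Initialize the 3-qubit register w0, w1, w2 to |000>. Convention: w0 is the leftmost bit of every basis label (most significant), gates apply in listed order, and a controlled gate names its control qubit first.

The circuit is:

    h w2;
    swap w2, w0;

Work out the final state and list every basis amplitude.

The final amplitudes are sqrt(2)/2 on |000>, sqrt(2)/2 on |100>, and 0 on every other basis state.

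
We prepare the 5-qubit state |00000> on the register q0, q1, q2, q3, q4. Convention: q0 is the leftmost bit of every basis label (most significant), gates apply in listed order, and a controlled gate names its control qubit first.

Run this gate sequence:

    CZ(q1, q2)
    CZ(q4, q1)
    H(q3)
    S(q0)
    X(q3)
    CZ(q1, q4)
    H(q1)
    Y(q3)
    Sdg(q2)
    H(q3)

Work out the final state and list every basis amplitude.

The final amplitudes are -sqrt(2)*I/2 on |00010>, -sqrt(2)*I/2 on |01010>, and 0 on every other basis state.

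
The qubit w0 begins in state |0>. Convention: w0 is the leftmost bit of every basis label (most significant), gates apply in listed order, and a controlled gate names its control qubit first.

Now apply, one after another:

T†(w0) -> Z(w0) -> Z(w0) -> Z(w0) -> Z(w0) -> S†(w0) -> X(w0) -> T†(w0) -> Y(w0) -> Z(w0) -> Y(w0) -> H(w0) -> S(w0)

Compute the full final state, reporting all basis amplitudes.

The final amplitudes are -sqrt(2)*exp(3*I*pi/4)/2 on |0>, -sqrt(2)*exp(I*pi/4)/2 on |1>.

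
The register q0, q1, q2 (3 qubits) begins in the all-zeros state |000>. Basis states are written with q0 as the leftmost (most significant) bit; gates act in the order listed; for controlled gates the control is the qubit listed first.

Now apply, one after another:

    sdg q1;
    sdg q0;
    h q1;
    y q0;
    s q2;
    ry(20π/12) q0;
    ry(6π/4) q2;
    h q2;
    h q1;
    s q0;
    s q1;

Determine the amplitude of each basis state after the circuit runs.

The final amplitudes are I/2 on |001>, -sqrt(3)/2 on |101>, and 0 on every other basis state.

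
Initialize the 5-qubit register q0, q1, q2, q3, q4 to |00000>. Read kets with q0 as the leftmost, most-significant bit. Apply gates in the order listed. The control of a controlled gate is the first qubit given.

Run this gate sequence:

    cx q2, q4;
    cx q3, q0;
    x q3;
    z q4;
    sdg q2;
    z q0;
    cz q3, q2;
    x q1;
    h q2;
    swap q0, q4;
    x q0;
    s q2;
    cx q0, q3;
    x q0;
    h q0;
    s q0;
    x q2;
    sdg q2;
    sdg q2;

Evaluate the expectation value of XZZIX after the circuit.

The expectation value of XZZIX is 0.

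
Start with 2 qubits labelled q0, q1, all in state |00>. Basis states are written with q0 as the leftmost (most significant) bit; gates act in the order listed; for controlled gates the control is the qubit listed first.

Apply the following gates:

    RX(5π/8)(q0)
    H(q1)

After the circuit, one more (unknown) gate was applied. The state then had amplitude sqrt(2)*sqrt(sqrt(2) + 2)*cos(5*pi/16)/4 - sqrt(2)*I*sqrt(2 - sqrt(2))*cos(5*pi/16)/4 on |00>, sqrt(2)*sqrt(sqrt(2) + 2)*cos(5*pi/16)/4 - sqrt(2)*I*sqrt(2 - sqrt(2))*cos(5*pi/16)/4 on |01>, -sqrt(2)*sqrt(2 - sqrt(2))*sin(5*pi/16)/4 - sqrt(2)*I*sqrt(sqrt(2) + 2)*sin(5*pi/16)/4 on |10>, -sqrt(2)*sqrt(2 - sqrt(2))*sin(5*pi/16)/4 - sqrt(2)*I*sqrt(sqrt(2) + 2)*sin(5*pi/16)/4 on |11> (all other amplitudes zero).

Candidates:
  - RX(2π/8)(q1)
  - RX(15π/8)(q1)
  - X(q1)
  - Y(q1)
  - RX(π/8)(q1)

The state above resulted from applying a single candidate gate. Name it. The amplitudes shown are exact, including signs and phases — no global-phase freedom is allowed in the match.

It was RX(2π/8)(q1) that produced the state shown.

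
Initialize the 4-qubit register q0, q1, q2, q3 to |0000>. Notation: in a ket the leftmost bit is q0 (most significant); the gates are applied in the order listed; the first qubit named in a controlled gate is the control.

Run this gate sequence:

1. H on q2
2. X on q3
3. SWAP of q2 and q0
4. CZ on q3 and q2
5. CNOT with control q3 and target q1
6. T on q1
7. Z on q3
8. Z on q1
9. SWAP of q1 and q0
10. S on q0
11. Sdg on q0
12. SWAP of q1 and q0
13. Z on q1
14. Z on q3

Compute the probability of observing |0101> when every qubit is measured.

Outcome |0101> occurs with probability 1/2. Key observation: steps 7-14 multiply out to the identity, so the circuit reduces to the remaining gates.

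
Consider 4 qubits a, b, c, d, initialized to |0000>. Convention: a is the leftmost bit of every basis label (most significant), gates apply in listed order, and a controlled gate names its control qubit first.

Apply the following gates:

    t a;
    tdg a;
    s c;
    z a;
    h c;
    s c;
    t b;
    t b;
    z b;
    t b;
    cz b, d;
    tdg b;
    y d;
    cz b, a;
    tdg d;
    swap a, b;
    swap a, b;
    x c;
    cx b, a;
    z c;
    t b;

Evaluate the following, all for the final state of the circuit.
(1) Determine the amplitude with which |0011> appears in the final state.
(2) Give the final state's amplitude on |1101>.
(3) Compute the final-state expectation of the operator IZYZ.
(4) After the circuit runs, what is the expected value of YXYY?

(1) The final state's coefficient on |0011> equals -sqrt(2)*exp(I*pi/4)/2. Key observation: steps 16-17 multiply out to the identity, so the circuit reduces to the remaining gates.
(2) The amplitude on |1101> is 0.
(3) The expectation value of IZYZ is -1.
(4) The observable YXYY averages to 0.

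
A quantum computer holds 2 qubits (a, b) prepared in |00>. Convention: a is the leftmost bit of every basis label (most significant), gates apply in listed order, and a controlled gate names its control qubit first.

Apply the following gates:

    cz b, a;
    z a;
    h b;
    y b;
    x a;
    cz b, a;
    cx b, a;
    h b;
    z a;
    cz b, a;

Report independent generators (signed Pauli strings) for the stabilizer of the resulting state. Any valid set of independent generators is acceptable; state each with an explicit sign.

The final state is stabilized by the group generated by -XI, -IX; other independent generating sets are equally valid.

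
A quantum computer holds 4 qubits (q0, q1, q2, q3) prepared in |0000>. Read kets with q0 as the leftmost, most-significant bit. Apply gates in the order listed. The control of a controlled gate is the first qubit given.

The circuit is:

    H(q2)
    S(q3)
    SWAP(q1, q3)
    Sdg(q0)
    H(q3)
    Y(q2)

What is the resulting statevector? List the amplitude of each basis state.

After the circuit, the state carries amplitude -I/2 on |0000>, -I/2 on |0001>, I/2 on |0010>, I/2 on |0011>, and 0 on every other basis state.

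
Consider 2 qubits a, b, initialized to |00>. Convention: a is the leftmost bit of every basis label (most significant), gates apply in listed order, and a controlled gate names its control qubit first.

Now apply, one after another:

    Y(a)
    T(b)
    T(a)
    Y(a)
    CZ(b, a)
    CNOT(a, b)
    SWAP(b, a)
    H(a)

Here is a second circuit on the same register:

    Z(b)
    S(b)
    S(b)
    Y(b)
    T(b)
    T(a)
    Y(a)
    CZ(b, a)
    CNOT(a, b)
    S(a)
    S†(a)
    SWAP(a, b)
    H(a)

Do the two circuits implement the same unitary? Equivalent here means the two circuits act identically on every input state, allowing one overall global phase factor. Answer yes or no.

No — the two circuits implement different unitaries, even allowing a global phase.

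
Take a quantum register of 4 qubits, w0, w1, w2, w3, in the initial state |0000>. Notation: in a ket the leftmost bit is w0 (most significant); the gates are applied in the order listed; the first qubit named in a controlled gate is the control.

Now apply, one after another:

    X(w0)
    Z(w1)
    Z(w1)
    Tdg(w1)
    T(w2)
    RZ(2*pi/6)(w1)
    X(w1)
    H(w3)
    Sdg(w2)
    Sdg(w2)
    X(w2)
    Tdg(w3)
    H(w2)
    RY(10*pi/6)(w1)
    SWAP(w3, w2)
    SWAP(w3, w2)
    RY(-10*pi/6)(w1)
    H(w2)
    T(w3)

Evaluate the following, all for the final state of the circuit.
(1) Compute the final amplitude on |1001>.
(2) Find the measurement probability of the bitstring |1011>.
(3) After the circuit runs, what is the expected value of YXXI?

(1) |1001> carries amplitude 0 in the final state.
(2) The probability of measuring |1011> is 0.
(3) The observable YXXI averages to 0.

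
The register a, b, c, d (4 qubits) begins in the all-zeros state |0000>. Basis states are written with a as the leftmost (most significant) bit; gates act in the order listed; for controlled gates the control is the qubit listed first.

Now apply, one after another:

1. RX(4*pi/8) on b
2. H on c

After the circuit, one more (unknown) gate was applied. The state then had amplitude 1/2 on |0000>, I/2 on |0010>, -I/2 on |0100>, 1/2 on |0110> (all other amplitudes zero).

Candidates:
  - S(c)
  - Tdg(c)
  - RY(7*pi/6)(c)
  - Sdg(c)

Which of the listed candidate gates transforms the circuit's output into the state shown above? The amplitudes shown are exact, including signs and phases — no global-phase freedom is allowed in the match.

The applied gate was S(c).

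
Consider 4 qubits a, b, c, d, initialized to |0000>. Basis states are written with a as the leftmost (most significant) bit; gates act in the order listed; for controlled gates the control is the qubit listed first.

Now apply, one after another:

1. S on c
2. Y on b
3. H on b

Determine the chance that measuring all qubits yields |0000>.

The probability of measuring |0000> is 1/2.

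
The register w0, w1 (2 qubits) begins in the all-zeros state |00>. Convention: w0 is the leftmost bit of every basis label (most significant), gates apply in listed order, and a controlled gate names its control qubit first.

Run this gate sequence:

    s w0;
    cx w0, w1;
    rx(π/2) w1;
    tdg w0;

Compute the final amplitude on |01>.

The final state's coefficient on |01> equals -sqrt(2)*I/2.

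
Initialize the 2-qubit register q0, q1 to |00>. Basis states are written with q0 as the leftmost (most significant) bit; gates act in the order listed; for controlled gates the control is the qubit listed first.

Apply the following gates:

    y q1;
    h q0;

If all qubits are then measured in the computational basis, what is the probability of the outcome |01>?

A full measurement returns |01> with probability 1/2.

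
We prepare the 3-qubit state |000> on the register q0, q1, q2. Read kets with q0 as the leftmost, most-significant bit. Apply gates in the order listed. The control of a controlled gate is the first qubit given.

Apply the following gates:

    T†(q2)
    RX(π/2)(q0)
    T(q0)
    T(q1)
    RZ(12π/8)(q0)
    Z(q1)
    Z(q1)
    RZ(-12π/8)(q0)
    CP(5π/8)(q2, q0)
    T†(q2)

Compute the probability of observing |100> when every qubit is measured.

The probability of measuring |100> is 1/2.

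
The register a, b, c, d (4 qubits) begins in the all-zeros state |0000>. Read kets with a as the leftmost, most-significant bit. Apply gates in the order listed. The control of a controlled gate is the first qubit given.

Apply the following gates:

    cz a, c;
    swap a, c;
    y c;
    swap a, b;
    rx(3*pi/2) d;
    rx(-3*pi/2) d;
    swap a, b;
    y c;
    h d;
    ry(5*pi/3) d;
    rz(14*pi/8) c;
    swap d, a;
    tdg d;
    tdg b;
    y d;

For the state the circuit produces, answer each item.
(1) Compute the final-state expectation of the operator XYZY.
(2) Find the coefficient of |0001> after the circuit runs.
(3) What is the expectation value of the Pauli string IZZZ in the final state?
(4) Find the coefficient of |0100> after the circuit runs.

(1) The observable XYZY averages to 0. Key observation: the block from step 3 through step 8 cancels to the identity and can be dropped.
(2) The final state's coefficient on |0001> equals (sqrt(2) + sqrt(6))*exp(5*I*pi/8)/4.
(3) In the final state, IZZZ has expectation -1.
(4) The final state's coefficient on |0100> equals 0.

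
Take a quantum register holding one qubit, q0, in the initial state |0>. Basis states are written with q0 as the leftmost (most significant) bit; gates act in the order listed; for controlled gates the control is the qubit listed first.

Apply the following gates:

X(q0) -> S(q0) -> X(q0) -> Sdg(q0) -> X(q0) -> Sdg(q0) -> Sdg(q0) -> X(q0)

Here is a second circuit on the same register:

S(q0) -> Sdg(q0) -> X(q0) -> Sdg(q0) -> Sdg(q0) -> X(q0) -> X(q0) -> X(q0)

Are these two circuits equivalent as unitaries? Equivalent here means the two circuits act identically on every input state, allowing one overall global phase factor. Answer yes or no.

No — the two circuits implement different unitaries, even allowing a global phase.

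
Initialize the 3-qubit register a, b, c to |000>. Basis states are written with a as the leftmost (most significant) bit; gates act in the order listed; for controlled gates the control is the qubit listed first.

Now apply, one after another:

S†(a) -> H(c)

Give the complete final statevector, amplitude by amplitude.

The final amplitudes are sqrt(2)/2 on |000>, sqrt(2)/2 on |001>, and 0 on every other basis state.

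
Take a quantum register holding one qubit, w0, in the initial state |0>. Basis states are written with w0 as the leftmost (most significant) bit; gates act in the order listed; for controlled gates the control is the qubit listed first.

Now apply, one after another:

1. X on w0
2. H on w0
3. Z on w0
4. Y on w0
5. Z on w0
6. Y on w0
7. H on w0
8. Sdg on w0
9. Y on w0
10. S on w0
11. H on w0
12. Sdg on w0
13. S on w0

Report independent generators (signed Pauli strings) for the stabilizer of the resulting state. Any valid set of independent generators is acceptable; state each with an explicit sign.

One valid set of independent stabilizer generators is +X (any independent generating set of the same group is equally correct).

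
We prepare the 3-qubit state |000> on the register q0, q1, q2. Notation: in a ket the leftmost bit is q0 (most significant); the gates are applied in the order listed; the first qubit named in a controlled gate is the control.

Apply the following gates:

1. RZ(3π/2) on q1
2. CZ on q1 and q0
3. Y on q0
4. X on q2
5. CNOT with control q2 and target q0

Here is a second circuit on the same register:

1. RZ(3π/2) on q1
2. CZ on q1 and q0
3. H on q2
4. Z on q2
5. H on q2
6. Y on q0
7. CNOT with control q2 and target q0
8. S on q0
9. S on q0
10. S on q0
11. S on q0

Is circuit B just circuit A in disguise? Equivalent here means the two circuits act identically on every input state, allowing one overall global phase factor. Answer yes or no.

Yes, they are equivalent — the unitaries differ by at most a global phase.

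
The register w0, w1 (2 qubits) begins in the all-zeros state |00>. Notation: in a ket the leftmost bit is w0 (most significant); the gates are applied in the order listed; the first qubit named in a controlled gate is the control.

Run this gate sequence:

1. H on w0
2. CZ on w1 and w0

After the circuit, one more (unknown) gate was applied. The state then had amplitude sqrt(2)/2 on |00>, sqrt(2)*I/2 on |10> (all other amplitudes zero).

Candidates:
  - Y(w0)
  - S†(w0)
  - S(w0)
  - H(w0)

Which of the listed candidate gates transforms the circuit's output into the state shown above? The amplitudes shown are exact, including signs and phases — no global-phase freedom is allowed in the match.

The applied gate was S(w0).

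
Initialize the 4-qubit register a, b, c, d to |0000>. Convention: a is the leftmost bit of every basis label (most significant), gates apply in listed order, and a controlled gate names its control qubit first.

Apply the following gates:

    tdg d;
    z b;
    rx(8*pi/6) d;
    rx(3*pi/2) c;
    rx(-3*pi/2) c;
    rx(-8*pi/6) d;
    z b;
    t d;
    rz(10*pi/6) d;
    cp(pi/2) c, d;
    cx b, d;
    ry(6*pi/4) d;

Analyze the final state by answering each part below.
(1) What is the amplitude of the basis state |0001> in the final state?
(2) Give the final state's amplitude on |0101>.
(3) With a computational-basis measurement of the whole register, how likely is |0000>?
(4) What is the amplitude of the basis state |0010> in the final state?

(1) The amplitude on |0001> is -sqrt(2)*exp(I*pi/6)/2.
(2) |0101> carries amplitude 0 in the final state.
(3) The probability of measuring |0000> is 1/2.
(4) |0010> carries amplitude 0 in the final state.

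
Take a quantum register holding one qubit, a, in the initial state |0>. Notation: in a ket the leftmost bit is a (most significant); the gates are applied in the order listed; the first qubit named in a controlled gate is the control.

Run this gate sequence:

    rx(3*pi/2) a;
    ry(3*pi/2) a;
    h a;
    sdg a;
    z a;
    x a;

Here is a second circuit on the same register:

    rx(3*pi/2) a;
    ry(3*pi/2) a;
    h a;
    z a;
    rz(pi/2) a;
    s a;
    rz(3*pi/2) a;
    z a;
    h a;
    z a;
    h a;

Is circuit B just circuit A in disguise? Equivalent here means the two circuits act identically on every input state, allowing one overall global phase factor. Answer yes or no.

Yes: on every input state the two circuits agree up to one overall phase factor.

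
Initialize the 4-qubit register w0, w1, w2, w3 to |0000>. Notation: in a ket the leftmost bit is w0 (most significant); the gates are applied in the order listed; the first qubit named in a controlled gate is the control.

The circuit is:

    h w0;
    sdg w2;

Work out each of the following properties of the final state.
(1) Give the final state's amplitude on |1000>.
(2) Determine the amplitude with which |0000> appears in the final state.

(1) The final state's coefficient on |1000> equals sqrt(2)/2.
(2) The final state's coefficient on |0000> equals sqrt(2)/2.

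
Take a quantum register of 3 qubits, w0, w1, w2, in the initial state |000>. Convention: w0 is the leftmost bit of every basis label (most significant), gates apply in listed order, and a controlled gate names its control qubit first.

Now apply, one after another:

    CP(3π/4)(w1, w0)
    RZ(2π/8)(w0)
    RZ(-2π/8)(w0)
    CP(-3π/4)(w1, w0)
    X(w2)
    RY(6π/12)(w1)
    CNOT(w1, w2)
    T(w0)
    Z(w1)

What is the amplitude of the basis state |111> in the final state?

|111> carries amplitude 0 in the final state. Key observation: gates 1-4 undo each other exactly, leaving only the rest of the circuit to track.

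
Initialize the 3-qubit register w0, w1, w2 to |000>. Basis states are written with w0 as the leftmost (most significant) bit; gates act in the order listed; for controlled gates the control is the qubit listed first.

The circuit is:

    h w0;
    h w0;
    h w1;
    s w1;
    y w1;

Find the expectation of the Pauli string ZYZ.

The expectation value of ZYZ is 1. Key observation: steps 1-2 multiply out to the identity, so the circuit reduces to the remaining gates.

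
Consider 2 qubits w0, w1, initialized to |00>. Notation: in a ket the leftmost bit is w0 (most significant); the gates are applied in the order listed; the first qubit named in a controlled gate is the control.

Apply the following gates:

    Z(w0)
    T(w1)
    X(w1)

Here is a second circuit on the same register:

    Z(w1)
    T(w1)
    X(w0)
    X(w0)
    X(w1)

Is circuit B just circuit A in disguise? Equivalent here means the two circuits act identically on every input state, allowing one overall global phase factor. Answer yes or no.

No — the two circuits implement different unitaries, even allowing a global phase.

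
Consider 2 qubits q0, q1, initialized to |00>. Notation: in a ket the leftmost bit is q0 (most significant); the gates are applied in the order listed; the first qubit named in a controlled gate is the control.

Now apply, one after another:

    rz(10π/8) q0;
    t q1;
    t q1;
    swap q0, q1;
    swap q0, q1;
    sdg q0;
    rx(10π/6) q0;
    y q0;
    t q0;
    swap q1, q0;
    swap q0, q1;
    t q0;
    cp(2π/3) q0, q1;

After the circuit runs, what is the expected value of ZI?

The expectation value of ZI is -1/2. Key observation: gates 4-5 undo each other exactly, leaving only the rest of the circuit to track.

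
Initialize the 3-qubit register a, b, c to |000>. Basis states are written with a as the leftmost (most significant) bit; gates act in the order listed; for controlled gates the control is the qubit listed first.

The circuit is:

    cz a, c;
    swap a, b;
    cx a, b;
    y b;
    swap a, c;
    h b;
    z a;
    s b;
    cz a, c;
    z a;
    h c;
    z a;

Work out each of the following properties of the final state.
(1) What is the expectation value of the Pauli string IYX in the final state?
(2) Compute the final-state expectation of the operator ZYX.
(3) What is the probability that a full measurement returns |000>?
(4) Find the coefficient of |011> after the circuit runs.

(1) The observable IYX averages to -1.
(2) In the final state, ZYX has expectation -1.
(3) A full measurement returns |000> with probability 1/4.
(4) The amplitude on |011> is 1/2.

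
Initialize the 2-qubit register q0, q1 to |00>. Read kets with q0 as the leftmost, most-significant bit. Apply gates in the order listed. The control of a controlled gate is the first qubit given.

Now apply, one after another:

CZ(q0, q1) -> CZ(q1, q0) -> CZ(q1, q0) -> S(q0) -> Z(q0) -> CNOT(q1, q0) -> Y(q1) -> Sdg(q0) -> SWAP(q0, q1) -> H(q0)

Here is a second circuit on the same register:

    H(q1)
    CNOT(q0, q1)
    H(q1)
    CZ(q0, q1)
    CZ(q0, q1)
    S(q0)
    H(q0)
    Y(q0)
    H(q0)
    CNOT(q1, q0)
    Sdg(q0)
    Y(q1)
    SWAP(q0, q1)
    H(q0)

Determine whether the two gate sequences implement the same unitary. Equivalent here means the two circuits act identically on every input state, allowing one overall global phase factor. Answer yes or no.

No — the two circuits implement different unitaries, even allowing a global phase.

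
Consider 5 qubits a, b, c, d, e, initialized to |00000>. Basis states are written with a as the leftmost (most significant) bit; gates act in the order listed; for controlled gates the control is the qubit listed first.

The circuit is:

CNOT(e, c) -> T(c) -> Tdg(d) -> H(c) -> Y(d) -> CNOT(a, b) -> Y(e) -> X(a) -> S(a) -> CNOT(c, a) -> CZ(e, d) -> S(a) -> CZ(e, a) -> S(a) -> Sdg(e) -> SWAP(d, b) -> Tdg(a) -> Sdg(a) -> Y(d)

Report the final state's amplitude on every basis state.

The resulting statevector has amplitude sqrt(2)*I/2 on |01111>, -sqrt(2)*exp(3*I*pi/4)/2 on |11011>, and 0 on every other basis state.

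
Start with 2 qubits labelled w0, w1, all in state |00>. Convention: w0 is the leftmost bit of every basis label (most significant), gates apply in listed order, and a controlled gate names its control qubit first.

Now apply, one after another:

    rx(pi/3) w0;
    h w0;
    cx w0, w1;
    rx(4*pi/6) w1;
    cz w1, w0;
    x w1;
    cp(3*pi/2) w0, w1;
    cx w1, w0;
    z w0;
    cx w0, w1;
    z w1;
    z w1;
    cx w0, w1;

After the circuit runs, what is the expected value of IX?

In the final state, IX has expectation -1/8 + 3*sqrt(3)/8. Key observation: gates 10-13 undo each other exactly, leaving only the rest of the circuit to track.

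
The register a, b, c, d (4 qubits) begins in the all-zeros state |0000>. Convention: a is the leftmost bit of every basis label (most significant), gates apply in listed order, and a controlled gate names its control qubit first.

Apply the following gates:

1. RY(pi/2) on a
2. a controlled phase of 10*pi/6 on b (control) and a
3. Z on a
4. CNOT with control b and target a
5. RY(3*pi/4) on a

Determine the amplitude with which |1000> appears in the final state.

|1000> carries amplitude sqrt(2)*(-sqrt(2 - sqrt(2)) + sqrt(sqrt(2) + 2))/4 in the final state.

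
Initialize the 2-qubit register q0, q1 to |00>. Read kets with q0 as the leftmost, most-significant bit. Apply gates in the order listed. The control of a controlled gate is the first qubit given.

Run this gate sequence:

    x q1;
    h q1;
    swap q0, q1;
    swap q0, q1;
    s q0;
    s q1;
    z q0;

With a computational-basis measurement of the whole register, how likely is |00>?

A full measurement returns |00> with probability 1/2. Key observation: gates 3-4 undo each other exactly, leaving only the rest of the circuit to track.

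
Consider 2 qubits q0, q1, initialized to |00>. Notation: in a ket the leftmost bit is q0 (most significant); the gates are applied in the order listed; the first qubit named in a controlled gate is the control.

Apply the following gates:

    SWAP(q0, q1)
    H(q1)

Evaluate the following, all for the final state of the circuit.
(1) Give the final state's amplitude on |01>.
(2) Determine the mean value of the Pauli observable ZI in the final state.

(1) The final state's coefficient on |01> equals sqrt(2)/2.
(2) The observable ZI averages to 1.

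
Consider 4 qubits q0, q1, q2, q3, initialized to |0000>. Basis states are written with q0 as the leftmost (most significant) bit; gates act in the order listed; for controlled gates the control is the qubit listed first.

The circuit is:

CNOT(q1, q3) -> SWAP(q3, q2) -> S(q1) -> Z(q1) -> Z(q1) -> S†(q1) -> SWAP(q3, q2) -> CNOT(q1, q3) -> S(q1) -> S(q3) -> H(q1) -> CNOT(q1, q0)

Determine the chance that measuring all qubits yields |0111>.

The probability of measuring |0111> is 0. Key observation: the block from step 1 through step 8 cancels to the identity and can be dropped.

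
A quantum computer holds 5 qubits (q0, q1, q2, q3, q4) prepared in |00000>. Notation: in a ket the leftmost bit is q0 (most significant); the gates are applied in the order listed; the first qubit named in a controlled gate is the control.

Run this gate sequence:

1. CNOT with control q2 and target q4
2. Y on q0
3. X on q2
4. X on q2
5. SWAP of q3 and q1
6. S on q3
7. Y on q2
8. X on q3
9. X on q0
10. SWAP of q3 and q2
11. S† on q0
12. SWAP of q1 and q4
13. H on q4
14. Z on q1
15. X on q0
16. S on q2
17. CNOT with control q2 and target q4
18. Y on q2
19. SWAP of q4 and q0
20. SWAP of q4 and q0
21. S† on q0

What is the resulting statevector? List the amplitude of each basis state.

The resulting statevector has amplitude sqrt(2)*I/2 on |10010>, sqrt(2)*I/2 on |10011>, and 0 on every other basis state.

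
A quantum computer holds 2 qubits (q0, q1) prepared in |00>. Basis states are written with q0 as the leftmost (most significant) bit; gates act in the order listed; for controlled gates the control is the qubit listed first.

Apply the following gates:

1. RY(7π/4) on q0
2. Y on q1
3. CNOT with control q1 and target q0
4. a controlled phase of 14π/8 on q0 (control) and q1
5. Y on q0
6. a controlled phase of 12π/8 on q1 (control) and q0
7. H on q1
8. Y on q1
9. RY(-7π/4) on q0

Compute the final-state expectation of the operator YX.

In the final state, YX has expectation -1/2.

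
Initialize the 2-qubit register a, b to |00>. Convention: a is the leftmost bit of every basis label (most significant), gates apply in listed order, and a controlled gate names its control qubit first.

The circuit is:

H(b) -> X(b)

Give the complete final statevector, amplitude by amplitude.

The final amplitudes are sqrt(2)/2 on |00>, sqrt(2)/2 on |01>, 0 on |10>, 0 on |11>.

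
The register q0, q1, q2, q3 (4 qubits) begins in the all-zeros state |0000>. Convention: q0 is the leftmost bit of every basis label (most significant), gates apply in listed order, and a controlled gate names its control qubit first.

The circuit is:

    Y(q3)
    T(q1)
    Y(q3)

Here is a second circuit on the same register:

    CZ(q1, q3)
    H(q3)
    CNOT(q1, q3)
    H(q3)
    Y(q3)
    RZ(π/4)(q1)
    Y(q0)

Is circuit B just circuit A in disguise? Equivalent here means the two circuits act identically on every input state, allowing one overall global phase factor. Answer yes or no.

No: there is an input state on which the two circuits produce genuinely different outputs (not merely differing by a phase).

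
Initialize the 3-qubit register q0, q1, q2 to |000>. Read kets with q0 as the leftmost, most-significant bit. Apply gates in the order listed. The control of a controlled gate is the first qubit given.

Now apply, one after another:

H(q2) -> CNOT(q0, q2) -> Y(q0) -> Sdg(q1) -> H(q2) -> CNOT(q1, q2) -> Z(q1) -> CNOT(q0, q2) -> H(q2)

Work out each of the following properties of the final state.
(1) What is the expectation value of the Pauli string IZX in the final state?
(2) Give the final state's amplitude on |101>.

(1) The observable IZX averages to -1.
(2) The amplitude on |101> is -sqrt(2)*I/2.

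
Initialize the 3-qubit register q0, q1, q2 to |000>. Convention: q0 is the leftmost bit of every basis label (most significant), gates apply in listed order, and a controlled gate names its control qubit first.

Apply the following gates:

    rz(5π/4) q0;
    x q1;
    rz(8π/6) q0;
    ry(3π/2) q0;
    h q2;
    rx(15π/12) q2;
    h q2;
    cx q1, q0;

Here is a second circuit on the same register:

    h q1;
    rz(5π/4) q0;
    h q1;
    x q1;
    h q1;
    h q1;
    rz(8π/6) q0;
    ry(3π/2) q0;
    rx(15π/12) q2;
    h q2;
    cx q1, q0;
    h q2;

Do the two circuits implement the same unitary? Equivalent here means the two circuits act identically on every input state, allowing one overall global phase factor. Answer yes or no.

No, they are not equivalent — no single phase factor reconciles the two unitaries.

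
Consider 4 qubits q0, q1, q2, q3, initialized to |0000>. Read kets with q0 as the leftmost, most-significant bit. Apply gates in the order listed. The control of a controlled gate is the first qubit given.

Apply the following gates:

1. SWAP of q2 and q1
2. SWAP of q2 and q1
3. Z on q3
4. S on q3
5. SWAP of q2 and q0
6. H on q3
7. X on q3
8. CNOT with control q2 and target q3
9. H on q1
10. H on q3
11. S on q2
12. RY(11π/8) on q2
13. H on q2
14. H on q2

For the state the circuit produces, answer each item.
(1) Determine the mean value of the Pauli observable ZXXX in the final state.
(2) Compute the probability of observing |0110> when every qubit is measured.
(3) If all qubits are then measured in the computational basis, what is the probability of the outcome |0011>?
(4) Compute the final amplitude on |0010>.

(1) The expectation value of ZXXX is 0. Key observation: gates 1-2 undo each other exactly, leaving only the rest of the circuit to track.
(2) A full measurement returns |0110> with probability sqrt(2 - sqrt(2))/8 + 1/4.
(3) A full measurement returns |0011> with probability 0.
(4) The final state's coefficient on |0010> equals sqrt(2)*sin(5*pi/16)/2.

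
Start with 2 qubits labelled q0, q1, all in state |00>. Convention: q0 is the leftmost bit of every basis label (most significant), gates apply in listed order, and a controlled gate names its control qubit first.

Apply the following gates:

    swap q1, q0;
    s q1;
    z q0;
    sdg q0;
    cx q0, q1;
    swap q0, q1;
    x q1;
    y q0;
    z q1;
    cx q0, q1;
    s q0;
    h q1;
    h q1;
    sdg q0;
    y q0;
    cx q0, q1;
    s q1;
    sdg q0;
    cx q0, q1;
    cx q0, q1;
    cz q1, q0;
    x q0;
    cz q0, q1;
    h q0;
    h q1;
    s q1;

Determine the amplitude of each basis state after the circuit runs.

The resulting statevector has amplitude -1/2 on |00>, -I/2 on |01>, 1/2 on |10>, I/2 on |11>.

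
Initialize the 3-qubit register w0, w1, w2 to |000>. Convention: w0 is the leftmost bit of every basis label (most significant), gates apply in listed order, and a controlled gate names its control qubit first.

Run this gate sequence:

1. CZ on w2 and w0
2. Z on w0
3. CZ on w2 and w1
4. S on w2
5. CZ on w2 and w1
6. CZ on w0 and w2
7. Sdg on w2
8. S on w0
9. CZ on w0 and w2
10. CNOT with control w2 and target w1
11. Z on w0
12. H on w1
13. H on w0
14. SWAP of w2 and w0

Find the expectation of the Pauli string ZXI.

The expectation value of ZXI is 1.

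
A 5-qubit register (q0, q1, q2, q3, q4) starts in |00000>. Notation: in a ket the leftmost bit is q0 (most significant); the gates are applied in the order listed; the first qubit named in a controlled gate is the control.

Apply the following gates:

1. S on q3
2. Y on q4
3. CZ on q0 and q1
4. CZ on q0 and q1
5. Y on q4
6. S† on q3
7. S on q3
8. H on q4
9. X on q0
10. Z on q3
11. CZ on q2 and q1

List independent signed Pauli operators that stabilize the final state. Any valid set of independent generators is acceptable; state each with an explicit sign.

One valid set of independent stabilizer generators is +IIIIX, -ZIIII, +IZIII, +IIZII, +IIIZI (any independent generating set of the same group is equally correct). Key observation: the block from step 1 through step 6 cancels to the identity and can be dropped.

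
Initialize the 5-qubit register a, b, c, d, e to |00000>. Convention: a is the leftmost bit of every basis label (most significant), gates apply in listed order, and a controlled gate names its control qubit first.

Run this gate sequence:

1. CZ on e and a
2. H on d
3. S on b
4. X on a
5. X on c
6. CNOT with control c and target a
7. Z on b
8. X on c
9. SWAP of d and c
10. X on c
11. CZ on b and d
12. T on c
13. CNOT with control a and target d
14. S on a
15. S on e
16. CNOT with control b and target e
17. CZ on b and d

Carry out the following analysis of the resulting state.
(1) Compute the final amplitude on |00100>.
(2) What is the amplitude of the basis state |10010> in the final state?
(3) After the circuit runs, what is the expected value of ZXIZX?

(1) |00100> carries amplitude sqrt(2)*exp(I*pi/4)/2 in the final state.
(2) The final state's coefficient on |10010> equals 0.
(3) The expectation value of ZXIZX is 0.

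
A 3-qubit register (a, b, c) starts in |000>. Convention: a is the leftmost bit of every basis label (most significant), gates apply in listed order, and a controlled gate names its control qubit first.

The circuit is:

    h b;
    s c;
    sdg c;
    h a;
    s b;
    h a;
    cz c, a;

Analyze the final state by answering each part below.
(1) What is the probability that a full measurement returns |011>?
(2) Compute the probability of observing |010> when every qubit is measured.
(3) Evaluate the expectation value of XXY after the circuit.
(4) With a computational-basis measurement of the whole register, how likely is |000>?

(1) Outcome |011> occurs with probability 0. Key observation: the block from step 2 through step 3 cancels to the identity and can be dropped.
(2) The probability of measuring |010> is 1/2.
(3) The observable XXY averages to 0.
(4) The probability of measuring |000> is 1/2.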